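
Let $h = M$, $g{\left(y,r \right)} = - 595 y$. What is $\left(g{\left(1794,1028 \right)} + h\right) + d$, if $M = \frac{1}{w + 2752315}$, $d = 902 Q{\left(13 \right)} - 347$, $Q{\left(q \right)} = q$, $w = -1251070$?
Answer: $- \frac{1585391283494}{1501245} \approx -1.0561 \cdot 10^{6}$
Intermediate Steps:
$d = 11379$ ($d = 902 \cdot 13 - 347 = 11726 - 347 = 11379$)
$M = \frac{1}{1501245}$ ($M = \frac{1}{-1251070 + 2752315} = \frac{1}{1501245} \approx 6.6611 \cdot 10^{-7}$)
$h = \frac{1}{1501245} \approx 6.6611 \cdot 10^{-7}$
$\left(g{\left(1794,1028 \right)} + h\right) + d = \left(\left(-595\right) 1794 + \frac{1}{1501245}\right) + 11379 = \left(-1067430 + \frac{1}{1501245}\right) + 11379 = - \frac{1602473950349}{1501245} + 11379 = - \frac{1585391283494}{1501245}$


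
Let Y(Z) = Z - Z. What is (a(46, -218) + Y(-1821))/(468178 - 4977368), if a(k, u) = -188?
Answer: 94/2254595 ≈ 4.1693e-5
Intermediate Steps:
Y(Z) = 0
(a(46, -218) + Y(-1821))/(468178 - 4977368) = (-188 + 0)/(468178 - 4977368) = -188/(-4509190) = -188*(-1/4509190) = 94/2254595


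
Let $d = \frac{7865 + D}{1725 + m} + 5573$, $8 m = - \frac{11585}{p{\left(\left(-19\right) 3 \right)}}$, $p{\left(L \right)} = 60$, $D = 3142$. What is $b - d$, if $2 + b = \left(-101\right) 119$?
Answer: $- \frac{2873857774}{163283} \approx -17600.0$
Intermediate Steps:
$m = - \frac{2317}{96}$ ($m = \frac{\left(-11585\right) \frac{1}{60}}{8} = \frac{1}{8} \left(- \frac{2317}{12}\right) = - \frac{2317}{96} \approx -24.135$)
$b = -12021$ ($b = -2 - 12019 = -12021$)
$d = \frac{911032831}{163283}$ ($d = \frac{7865 + 3142}{1725 - \frac{2317}{96}} + 5573 = \frac{11007}{\frac{163283}{96}} + 5573 = 11007 \cdot \frac{96}{163283} + 5573 = \frac{1056672}{163283} + 5573 = \frac{911032831}{163283} \approx 5579.5$)
$b - d = -12021 - \frac{911032831}{163283} = - \frac{2873857774}{163283}$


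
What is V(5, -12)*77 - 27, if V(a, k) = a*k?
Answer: -4647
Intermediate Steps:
V(5, -12)*77 - 27 = (5*(-12))*77 - 27 = -60*77 - 27 = -4620 - 27 = -4647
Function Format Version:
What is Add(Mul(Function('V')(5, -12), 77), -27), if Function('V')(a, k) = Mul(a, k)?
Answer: -4647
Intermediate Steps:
Add(Mul(Function('V')(5, -12), 77), -27) = Add(Mul(Mul(5, -12), 77), -27) = Add(Mul(-60, 77), -27) = Add(-4620, -27) = -4647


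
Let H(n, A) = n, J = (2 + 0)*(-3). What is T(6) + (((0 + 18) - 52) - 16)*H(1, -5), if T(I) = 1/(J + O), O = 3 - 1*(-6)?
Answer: -149/3 ≈ -49.667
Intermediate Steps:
O = 9 (O = 3 + 6 = 9)
J = -6 (J = 2*(-3) = -6)
T(I) = ⅓ (T(I) = 1/(-6 + 9) = 1/3 = ⅓)
T(6) + (((0 + 18) - 52) - 16)*H(1, -5) = ⅓ + (((0 + 18) - 52) - 16)*1 = ⅓ + ((18 - 52) - 16)*1 = ⅓ + (-34 - 16)*1 = ⅓ - 50*1 = ⅓ - 50 = -149/3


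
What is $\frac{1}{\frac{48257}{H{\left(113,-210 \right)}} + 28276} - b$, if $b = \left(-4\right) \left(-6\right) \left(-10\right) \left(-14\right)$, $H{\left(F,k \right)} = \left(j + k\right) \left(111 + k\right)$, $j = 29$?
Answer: $- \frac{154781728131}{46065991} \approx -3360.0$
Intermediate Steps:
$H{\left(F,k \right)} = \left(29 + k\right) \left(111 + k\right)$
$b = 3360$ ($b = 24 \left(-10\right) \left(-14\right) = \left(-240\right) \left(-14\right) = 3360$)
$\frac{1}{\frac{48257}{H{\left(113,-210 \right)}} + 28276} - b = \frac{1}{\frac{48257}{3219 + \left(-210\right)^{2} + 140 \left(-210\right)} + 28276} - 3360 = \frac{1}{\frac{48257}{3219 + 44100 - 29400} + 28276} - 3360 = \frac{1}{\frac{48257}{17919} + 28276} - 3360 = \frac{1}{48257 \cdot \frac{1}{17919} + 28276} - 3360 = \frac{1}{\frac{4387}{1629} + 28276} - 3360 = \frac{1}{\frac{46065991}{1629}} - 3360 = \frac{1629}{46065991} - 3360 = - \frac{154781728131}{46065991}$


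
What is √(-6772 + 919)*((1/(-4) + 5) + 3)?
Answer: 31*I*√5853/4 ≈ 592.91*I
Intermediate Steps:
√(-6772 + 919)*((1/(-4) + 5) + 3) = √(-5853)*((-¼ + 5) + 3) = (I*√5853)*(19/4 + 3) = (I*√5853)*(31/4) = 31*I*√5853/4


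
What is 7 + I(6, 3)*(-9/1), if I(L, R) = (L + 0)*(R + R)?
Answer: -317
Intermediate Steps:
I(L, R) = 2*L*R (I(L, R) = L*(2*R) = 2*L*R)
7 + I(6, 3)*(-9/1) = 7 + (2*6*3)*(-9/1) = 7 + 36*(-9*1) = 7 + 36*(-9) = 7 - 324 = -317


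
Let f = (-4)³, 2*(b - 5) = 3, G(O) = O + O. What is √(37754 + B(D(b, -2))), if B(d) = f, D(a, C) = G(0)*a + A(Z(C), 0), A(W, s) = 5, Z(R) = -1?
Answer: √37690 ≈ 194.14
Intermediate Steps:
G(O) = 2*O
b = 13/2 (b = 5 + (½)*3 = 5 + 3/2 = 13/2 ≈ 6.5000)
f = -64
D(a, C) = 5 (D(a, C) = (2*0)*a + 5 = 0*a + 5 = 0 + 5 = 5)
B(d) = -64
√(37754 + B(D(b, -2))) = √(37754 - 64) = √37690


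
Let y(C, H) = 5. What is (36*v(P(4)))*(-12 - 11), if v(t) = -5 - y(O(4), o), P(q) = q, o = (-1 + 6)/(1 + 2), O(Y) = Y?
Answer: 8280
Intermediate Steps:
o = 5/3 ≈ 1.6667
v(t) = -10 (v(t) = -5 - 1*5 = -5 - 5 = -10)
(36*v(P(4)))*(-12 - 11) = (36*(-10))*(-12 - 11) = -360*(-23) = 8280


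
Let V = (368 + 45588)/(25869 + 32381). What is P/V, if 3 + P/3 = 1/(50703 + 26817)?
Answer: -1354656175/118750304 ≈ -11.408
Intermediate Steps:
V = 22978/29125 (V = 45956/58250 = 45956*(1/58250) = 22978/29125 ≈ 0.78894)
P = -232559/25840 (P = -9 + 3/(50703 + 26817) = -9 + 3/77520 = -9 + 3*(1/77520) = -9 + 1/25840 = -232559/25840 ≈ -9.0000)
P/V = -232559/(25840*22978/29125) = -232559/25840*29125/22978 = -1354656175/118750304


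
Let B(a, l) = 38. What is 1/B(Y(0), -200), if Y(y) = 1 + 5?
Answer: 1/38 ≈ 0.026316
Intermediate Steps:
Y(y) = 6
1/B(Y(0), -200) = 1/38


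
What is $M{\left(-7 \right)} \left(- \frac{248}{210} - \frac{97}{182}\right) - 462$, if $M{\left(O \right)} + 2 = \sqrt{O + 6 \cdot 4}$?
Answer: $- \frac{625951}{1365} - \frac{4679 \sqrt{17}}{2730} \approx -465.64$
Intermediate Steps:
$M{\left(O \right)} = -2 + \sqrt{24 + O}$ ($M{\left(O \right)} = -2 + \sqrt{O + 6 \cdot 4} = -2 + \sqrt{O + 24} = -2 + \sqrt{24 + O}$)
$M{\left(-7 \right)} \left(- \frac{248}{210} - \frac{97}{182}\right) - 462 = \left(-2 + \sqrt{24 - 7}\right) \left(- \frac{248}{210} - \frac{97}{182}\right) - 462 = \left(-2 + \sqrt{17}\right) \left(\left(-248\right) \frac{1}{210} - \frac{97}{182}\right) - 462 = \left(-2 + \sqrt{17}\right) \left(- \frac{124}{105} - \frac{97}{182}\right) - 462 = \left(-2 + \sqrt{17}\right) \left(- \frac{4679}{2730}\right) - 462 = \left(\frac{4679}{1365} - \frac{4679 \sqrt{17}}{2730}\right) - 462 = - \frac{625951}{1365} - \frac{4679 \sqrt{17}}{2730}$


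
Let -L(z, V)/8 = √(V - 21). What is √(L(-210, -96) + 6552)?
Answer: 2*√(1638 - 6*I*√13) ≈ 80.946 - 0.53451*I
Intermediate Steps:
L(z, V) = -8*√(-21 + V) (L(z, V) = -8*√(V - 21) = -8*√(-21 + V))
√(L(-210, -96) + 6552) = √(-8*√(-21 - 96) + 6552) = √(-24*I*√13 + 6552) = √(6552 - 24*I*√13)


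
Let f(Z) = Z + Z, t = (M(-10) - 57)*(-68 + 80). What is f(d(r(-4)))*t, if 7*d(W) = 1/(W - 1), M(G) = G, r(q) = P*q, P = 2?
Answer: 536/21 ≈ 25.524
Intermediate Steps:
r(q) = 2*q
d(W) = 1/(7*(-1 + W)) (d(W) = 1/(7*(W - 1)) = 1/(7*(-1 + W)))
t = -804 (t = (-10 - 57)*(-68 + 80) = -67*12 = -804)
f(Z) = 2*Z
f(d(r(-4)))*t = (2*(1/(7*(-1 + 2*(-4)))))*(-804) = (2*(1/(7*(-1 - 8))))*(-804) = (2*((⅐)/(-9)))*(-804) = (2*((⅐)*(-⅑)))*(-804) = (2*(-1/63))*(-804) = -2/63*(-804) = 536/21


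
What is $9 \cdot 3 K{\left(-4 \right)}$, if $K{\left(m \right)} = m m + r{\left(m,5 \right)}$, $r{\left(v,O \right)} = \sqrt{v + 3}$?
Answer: $432 + 27 i \approx 432.0 + 27.0 i$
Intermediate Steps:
$r{\left(v,O \right)} = \sqrt{3 + v}$
$K{\left(m \right)} = m^{2} + \sqrt{3 + m}$ ($K{\left(m \right)} = m m + \sqrt{3 + m} = m^{2} + \sqrt{3 + m}$)
$9 \cdot 3 K{\left(-4 \right)} = 9 \cdot 3 \left(\left(-4\right)^{2} + \sqrt{3 - 4}\right) = 27 \left(16 + \sqrt{-1}\right) = 27 \left(16 + i\right) = 432 + 27 i$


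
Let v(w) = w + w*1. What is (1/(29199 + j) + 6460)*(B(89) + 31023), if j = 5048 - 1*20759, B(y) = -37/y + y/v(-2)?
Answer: 961604429081239/4801728 ≈ 2.0026e+8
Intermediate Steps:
v(w) = 2*w (v(w) = w + w = 2*w)
B(y) = -37/y - y/4 (B(y) = -37/y + y/((2*(-2))) = -37/y + y/(-4) = -37/y + y*(-¼) = -37/y - y/4)
j = -15711 (j = 5048 - 20759 = -15711)
(1/(29199 + j) + 6460)*(B(89) + 31023) = (1/(29199 - 15711) + 6460)*((-37/89 - ¼*89) + 31023) = (1/13488 + 6460)*((-37*1/89 - 89/4) + 31023) = (1/13488 + 6460)*((-37/89 - 89/4) + 31023) = 87132481*(-8069/356 + 31023)/13488 = (87132481/13488)*(11036119/356) = 961604429081239/4801728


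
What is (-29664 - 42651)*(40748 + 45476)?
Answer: -6235288560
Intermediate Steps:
(-29664 - 42651)*(40748 + 45476) = -72315*86224 = -6235288560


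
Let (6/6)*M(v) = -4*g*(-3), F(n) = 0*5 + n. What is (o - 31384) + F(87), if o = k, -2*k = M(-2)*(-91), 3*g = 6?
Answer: -30205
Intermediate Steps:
g = 2 (g = (1/3)*6 = 2)
F(n) = n (F(n) = 0 + n = n)
M(v) = 24 (M(v) = -4*2*(-3) = -8*(-3) = 24)
k = 1092 (k = -12*(-91) = -1/2*(-2184) = 1092)
o = 1092
(o - 31384) + F(87) = (1092 - 31384) + 87 = -30292 + 87 = -30205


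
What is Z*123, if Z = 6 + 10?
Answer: 1968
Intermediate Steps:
Z = 16
Z*123 = 16*123 = 1968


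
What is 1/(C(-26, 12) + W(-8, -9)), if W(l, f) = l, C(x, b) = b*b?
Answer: 1/136 ≈ 0.0073529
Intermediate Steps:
C(x, b) = b**2
1/(C(-26, 12) + W(-8, -9)) = 1/(12**2 - 8) = 1/(144 - 8) = 1/136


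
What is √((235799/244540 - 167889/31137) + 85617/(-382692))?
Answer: I*√1904636172054668840637361665/20235482582015 ≈ 2.1567*I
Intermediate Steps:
√((235799/244540 - 167889/31137) + 85617/(-382692)) = √((235799*(1/244540) - 167889*1/31137) + 85617*(-1/382692)) = √((235799/244540 - 55963/10379) - 28539/127564) = √(-11237834199/2538080660 - 28539/127564) = √(-94123585357311/20235482582015) = I*√1904636172054668840637361665/20235482582015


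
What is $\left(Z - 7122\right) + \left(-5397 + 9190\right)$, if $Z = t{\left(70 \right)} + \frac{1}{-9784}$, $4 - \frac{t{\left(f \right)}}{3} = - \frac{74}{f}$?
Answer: $- \frac{1134787491}{342440} \approx -3313.8$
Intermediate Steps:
$t{\left(f \right)} = 12 + \frac{222}{f}$ ($t{\left(f \right)} = 12 - 3 \left(- \frac{74}{f}\right) = 12 + \frac{222}{f}$)
$Z = \frac{5195269}{342440}$ ($Z = \left(12 + \frac{222}{70}\right) + \frac{1}{-9784} = \left(12 + 222 \cdot \frac{1}{70}\right) - \frac{1}{9784} = \left(12 + \frac{111}{35}\right) - \frac{1}{9784} = \frac{531}{35} - \frac{1}{9784} = \frac{5195269}{342440} \approx 15.171$)
$\left(Z - 7122\right) + \left(-5397 + 9190\right) = \left(\frac{5195269}{342440} - 7122\right) + \left(-5397 + 9190\right) = - \frac{2433662411}{342440} + 3793 = - \frac{1134787491}{342440}$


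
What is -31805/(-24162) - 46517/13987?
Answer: -679087219/337953894 ≈ -2.0094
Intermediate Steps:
-31805/(-24162) - 46517/13987 = -31805*(-1/24162) - 46517*1/13987 = 31805/24162 - 46517/13987 = -679087219/337953894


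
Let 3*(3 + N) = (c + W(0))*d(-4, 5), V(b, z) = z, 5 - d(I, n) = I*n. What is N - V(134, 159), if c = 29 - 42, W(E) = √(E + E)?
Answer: -811/3 ≈ -270.33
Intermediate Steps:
d(I, n) = 5 - I*n
W(E) = √2*√E (W(E) = √(2*E) = √2*√E)
c = -13
N = -334/3 (N = -3 + ((-13 + √2*√0)*(5 - 1*(-4)*5))/3 = -3 + ((-13 + √2*0)*(5 + 20))/3 = -3 + ((-13 + 0)*25)/3 = -3 + (-13*25)/3 = -3 + (⅓)*(-325) = -3 - 325/3 = -334/3 ≈ -111.33)
N - V(134, 159) = -334/3 - 1*159 = -334/3 - 159 = -811/3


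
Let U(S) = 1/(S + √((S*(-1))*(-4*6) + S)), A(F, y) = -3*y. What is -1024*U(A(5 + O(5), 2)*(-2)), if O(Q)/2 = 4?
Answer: 1024/13 - 2560*√3/39 ≈ -34.924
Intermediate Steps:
O(Q) = 8 (O(Q) = 2*4 = 8)
U(S) = 1/(S + 5*√S) (U(S) = 1/(S + √(-S*(-24) + S)) = 1/(S + √(24*S + S)) = 1/(S + √(25*S)) = 1/(S + 5*√S))
-1024*U(A(5 + O(5), 2)*(-2)) = -1024/(-3*2*(-2) + 5*√(-3*2*(-2))) = -1024/(-6*(-2) + 5*√(-6*(-2))) = -1024/(12 + 5*√12) = -1024/(12 + 5*(2*√3)) = -1024/(12 + 10*√3)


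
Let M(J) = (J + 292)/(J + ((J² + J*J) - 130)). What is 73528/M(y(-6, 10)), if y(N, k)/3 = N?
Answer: 18382000/137 ≈ 1.3418e+5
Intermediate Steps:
y(N, k) = 3*N
M(J) = (292 + J)/(-130 + J + 2*J²) (M(J) = (292 + J)/(J + ((J² + J²) - 130)) = (292 + J)/(J + (2*J² - 130)) = (292 + J)/(J + (-130 + 2*J²)) = (292 + J)/(-130 + J + 2*J²))
73528/M(y(-6, 10)) = 73528/(((292 + 3*(-6))/(-130 + 3*(-6) + 2*(3*(-6))²))) = 73528/(((292 - 18)/(-130 - 18 + 2*(-18)²))) = 73528/((274/(-130 - 18 + 2*324))) = 73528/((274/(-130 - 18 + 648))) = 73528/((274/500)) = 73528/(((1/500)*274)) = 73528/(137/250) = 73528*(250/137) = 18382000/137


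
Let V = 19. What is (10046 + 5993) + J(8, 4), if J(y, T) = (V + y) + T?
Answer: 16070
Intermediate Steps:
J(y, T) = 19 + T + y (J(y, T) = (19 + y) + T = 19 + T + y)
(10046 + 5993) + J(8, 4) = (10046 + 5993) + (19 + 4 + 8) = 16039 + 31 = 16070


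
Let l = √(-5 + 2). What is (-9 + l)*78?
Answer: -702 + 78*I*√3 ≈ -702.0 + 135.1*I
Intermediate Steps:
l = I*√3 (l = √(-3) = I*√3 ≈ 1.732*I)
(-9 + l)*78 = (-9 + I*√3)*78 = -702 + 78*I*√3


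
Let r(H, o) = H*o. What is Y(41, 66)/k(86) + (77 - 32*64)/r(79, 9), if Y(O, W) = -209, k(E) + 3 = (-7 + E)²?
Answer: -1382633/492802 ≈ -2.8057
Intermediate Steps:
k(E) = -3 + (-7 + E)²
Y(41, 66)/k(86) + (77 - 32*64)/r(79, 9) = -209/(-3 + (-7 + 86)²) + (77 - 32*64)/((79*9)) = -209/(-3 + 79²) + (77 - 2048)/711 = -209/(-3 + 6241) - 1971*1/711 = -209/6238 - 219/79 = -1382633/492802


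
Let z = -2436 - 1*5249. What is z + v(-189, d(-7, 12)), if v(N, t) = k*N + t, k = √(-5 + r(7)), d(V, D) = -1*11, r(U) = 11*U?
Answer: -7696 - 1134*√2 ≈ -9299.7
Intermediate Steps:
z = -7685 (z = -2436 - 5249 = -7685)
d(V, D) = -11
k = 6*√2 (k = √(-5 + 11*7) = √(-5 + 77) = √72 = 6*√2 ≈ 8.4853)
v(N, t) = t + 6*N*√2 (v(N, t) = (6*√2)*N + t = 6*N*√2 + t = t + 6*N*√2)
z + v(-189, d(-7, 12)) = -7685 + (-11 + 6*(-189)*√2) = -7685 + (-11 - 1134*√2) = -7696 - 1134*√2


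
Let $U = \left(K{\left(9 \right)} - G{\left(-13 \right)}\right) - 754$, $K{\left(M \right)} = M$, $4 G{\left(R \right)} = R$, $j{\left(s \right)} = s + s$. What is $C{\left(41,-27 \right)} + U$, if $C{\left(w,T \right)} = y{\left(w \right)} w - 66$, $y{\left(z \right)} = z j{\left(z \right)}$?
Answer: $\frac{548137}{4} \approx 1.3703 \cdot 10^{5}$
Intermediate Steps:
$j{\left(s \right)} = 2 s$
$G{\left(R \right)} = \frac{R}{4}$
$y{\left(z \right)} = 2 z^{2}$ ($y{\left(z \right)} = z 2 z = 2 z^{2}$)
$C{\left(w,T \right)} = -66 + 2 w^{3}$ ($C{\left(w,T \right)} = 2 w^{2} w - 66 = 2 w^{3} - 66 = -66 + 2 w^{3}$)
$U = - \frac{2967}{4}$ ($U = \left(9 - \frac{1}{4} \left(-13\right)\right) - 754 = \left(9 - - \frac{13}{4}\right) - 754 = \left(9 + \frac{13}{4}\right) - 754 = \frac{49}{4} - 754 = - \frac{2967}{4} \approx -741.75$)
$C{\left(41,-27 \right)} + U = \left(-66 + 2 \cdot 41^{3}\right) - \frac{2967}{4} = \left(-66 + 2 \cdot 68921\right) - \frac{2967}{4} = \left(-66 + 137842\right) - \frac{2967}{4} = 137776 - \frac{2967}{4} = \frac{548137}{4}$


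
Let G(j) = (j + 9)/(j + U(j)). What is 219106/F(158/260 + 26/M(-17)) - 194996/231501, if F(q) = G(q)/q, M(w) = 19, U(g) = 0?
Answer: 201404334969434291/2583712053195 ≈ 77952.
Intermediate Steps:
G(j) = (9 + j)/j (G(j) = (j + 9)/(j + 0) = (9 + j)/j)
F(q) = (9 + q)/q² (F(q) = ((9 + q)/q)/q = (9 + q)/q²)
219106/F(158/260 + 26/M(-17)) - 194996/231501 = 219106/(((9 + (158/260 + 26/19))/(158/260 + 26/19)²)) - 194996/231501 = 219106/(((9 + (158*(1/260) + 26*(1/19)))/(158*(1/260) + 26*(1/19))²)) - 194996*1/231501 = 219106/(((9 + (79/130 + 26/19))/(79/130 + 26/19)²)) - 194996/231501 = 219106/(((9 + 4881/2470)/(4881/2470)²)) - 194996/231501 = 219106/(((6100900/23824161)*(27111/2470))) - 194996/231501 = 219106/(22321390/7941387) - 194996/231501 = 219106*(7941387/22321390) - 194996/231501 = 870002770011/11160695 - 194996/231501 = 201404334969434291/2583712053195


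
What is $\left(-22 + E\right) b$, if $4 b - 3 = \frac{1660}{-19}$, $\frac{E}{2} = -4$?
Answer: $\frac{24045}{38} \approx 632.76$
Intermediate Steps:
$E = -8$ ($E = 2 \left(-4\right) = -8$)
$b = - \frac{1603}{76}$ ($b = \frac{3}{4} + \frac{1660 \frac{1}{-19}}{4} = \frac{3}{4} + \frac{1660 \left(- \frac{1}{19}\right)}{4} = \frac{3}{4} + \frac{1}{4} \left(- \frac{1660}{19}\right) = \frac{3}{4} - \frac{415}{19} = - \frac{1603}{76} \approx -21.092$)
$\left(-22 + E\right) b = \left(-22 - 8\right) \left(- \frac{1603}{76}\right) = \left(-30\right) \left(- \frac{1603}{76}\right) = \frac{24045}{38}$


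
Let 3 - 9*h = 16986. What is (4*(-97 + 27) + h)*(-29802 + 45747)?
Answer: -34552815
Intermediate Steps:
h = -1887 (h = 1/3 - 1/9*16986 = 1/3 - 5662/3 = -1887)
(4*(-97 + 27) + h)*(-29802 + 45747) = (4*(-97 + 27) - 1887)*(-29802 + 45747) = (4*(-70) - 1887)*15945 = (-280 - 1887)*15945 = -2167*15945 = -34552815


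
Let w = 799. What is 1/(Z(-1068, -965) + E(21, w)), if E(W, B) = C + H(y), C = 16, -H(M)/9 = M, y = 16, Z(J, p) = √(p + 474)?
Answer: -128/16875 - I*√491/16875 ≈ -0.0075852 - 0.0013131*I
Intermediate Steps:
Z(J, p) = √(474 + p)
H(M) = -9*M
E(W, B) = -128 (E(W, B) = 16 - 9*16 = 16 - 144 = -128)
1/(Z(-1068, -965) + E(21, w)) = 1/(√(474 - 965) - 128) = 1/(√(-491) - 128) = 1/(I*√491 - 128) = 1/(-128 + I*√491)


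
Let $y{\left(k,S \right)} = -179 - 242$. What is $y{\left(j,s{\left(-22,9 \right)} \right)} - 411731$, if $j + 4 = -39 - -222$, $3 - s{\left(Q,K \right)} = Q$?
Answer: $-412152$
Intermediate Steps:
$s{\left(Q,K \right)} = 3 - Q$
$j = 179$ ($j = -4 - -183 = -4 + \left(-39 + 222\right) = -4 + 183 = 179$)
$y{\left(k,S \right)} = -421$
$y{\left(j,s{\left(-22,9 \right)} \right)} - 411731 = -421 - 411731 = -412152$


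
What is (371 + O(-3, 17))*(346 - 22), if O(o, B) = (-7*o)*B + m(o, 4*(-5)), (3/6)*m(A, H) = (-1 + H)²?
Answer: 521640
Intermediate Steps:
m(A, H) = 2*(-1 + H)²
O(o, B) = 882 - 7*B*o (O(o, B) = (-7*o)*B + 2*(-1 + 4*(-5))² = -7*B*o + 2*(-1 - 20)² = -7*B*o + 2*(-21)² = -7*B*o + 2*441 = -7*B*o + 882 = 882 - 7*B*o)
(371 + O(-3, 17))*(346 - 22) = (371 + (882 - 7*17*(-3)))*(346 - 22) = (371 + (882 + 357))*324 = (371 + 1239)*324 = 1610*324 = 521640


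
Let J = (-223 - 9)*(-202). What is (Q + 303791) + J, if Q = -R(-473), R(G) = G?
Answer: 351128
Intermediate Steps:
J = 46864 (J = -232*(-202) = 46864)
Q = 473 (Q = -1*(-473) = 473)
(Q + 303791) + J = (473 + 303791) + 46864 = 304264 + 46864 = 351128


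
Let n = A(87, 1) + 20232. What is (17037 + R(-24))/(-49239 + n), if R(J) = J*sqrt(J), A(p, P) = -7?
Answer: -17037/29014 + 24*I*sqrt(6)/14507 ≈ -0.5872 + 0.0040524*I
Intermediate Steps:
R(J) = J**(3/2)
n = 20225 (n = -7 + 20232 = 20225)
(17037 + R(-24))/(-49239 + n) = (17037 + (-24)**(3/2))/(-49239 + 20225) = (17037 - 48*I*sqrt(6))/(-29014) = (17037 - 48*I*sqrt(6))*(-1/29014) = -17037/29014 + 24*I*sqrt(6)/14507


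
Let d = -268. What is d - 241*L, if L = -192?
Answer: 46004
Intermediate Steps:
d - 241*L = -268 - 241*(-192) = -268 + 46272 = 46004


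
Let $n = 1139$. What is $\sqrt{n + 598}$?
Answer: $3 \sqrt{193} \approx 41.677$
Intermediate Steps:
$\sqrt{n + 598} = \sqrt{1139 + 598} = \sqrt{1737} = 3 \sqrt{193}$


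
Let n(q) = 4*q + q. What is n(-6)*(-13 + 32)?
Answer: -570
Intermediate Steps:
n(q) = 5*q
n(-6)*(-13 + 32) = (5*(-6))*(-13 + 32) = -30*19 = -570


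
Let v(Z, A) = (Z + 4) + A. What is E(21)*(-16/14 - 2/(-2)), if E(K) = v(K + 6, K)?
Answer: -52/7 ≈ -7.4286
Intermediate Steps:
v(Z, A) = 4 + A + Z (v(Z, A) = (4 + Z) + A = 4 + A + Z)
E(K) = 10 + 2*K (E(K) = 4 + K + (K + 6) = 4 + K + (6 + K) = 10 + 2*K)
E(21)*(-16/14 - 2/(-2)) = (10 + 2*21)*(-16/14 - 2/(-2)) = (10 + 42)*(-16*1/14 - 2*(-1/2)) = 52*(-8/7 + 1) = 52*(-1/7) = -52/7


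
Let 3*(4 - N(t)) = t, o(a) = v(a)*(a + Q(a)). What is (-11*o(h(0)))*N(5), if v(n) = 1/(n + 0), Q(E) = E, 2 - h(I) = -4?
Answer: -154/3 ≈ -51.333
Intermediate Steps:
h(I) = 6 (h(I) = 2 - 1*(-4) = 2 + 4 = 6)
v(n) = 1/n
o(a) = 2 (o(a) = (a + a)/a = (2*a)/a = 2)
N(t) = 4 - t/3
(-11*o(h(0)))*N(5) = (-11*2)*(4 - 1/3*5) = -22*(4 - 5/3) = -22*7/3 = -154/3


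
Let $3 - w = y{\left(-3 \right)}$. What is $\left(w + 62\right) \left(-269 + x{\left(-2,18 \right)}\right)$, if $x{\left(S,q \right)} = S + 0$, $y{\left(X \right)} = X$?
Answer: $-18428$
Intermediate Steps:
$w = 6$ ($w = 3 - -3 = 3 + 3 = 6$)
$x{\left(S,q \right)} = S$
$\left(w + 62\right) \left(-269 + x{\left(-2,18 \right)}\right) = \left(6 + 62\right) \left(-269 - 2\right) = 68 \left(-271\right) = -18428$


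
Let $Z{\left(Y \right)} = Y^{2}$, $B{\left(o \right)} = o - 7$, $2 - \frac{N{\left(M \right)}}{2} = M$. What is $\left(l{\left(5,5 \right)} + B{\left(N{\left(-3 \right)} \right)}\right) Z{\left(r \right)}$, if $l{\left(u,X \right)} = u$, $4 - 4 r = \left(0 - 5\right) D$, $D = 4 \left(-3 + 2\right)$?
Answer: $128$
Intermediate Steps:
$N{\left(M \right)} = 4 - 2 M$
$B{\left(o \right)} = -7 + o$ ($B{\left(o \right)} = o - 7 = -7 + o$)
$D = -4$ ($D = 4 \left(-1\right) = -4$)
$r = -4$ ($r = 1 - \frac{\left(0 - 5\right) \left(-4\right)}{4} = 1 - \frac{\left(-5\right) \left(-4\right)}{4} = 1 - 5 = -4$)
$\left(l{\left(5,5 \right)} + B{\left(N{\left(-3 \right)} \right)}\right) Z{\left(r \right)} = \left(5 + \left(-7 + \left(4 - -6\right)\right)\right) \left(-4\right)^{2} = \left(5 + \left(-7 + \left(4 + 6\right)\right)\right) 16 = \left(5 + \left(-7 + 10\right)\right) 16 = \left(5 + 3\right) 16 = 8 \cdot 16 = 128$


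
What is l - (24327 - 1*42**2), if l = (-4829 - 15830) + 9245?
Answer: -33977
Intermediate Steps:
l = -11414 (l = -20659 + 9245 = -11414)
l - (24327 - 1*42**2) = -11414 - (24327 - 1*42**2) = -11414 - (24327 - 1*1764) = -11414 - (24327 - 1764) = -11414 - 1*22563 = -11414 - 22563 = -33977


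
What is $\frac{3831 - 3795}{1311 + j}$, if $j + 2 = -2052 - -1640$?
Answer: $\frac{12}{299} \approx 0.040134$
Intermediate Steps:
$j = -414$ ($j = -2 - 412 = -414$)
$\frac{3831 - 3795}{1311 + j} = \frac{3831 - 3795}{1311 - 414} = \frac{36}{897} = 36 \cdot \frac{1}{897} = \frac{12}{299}$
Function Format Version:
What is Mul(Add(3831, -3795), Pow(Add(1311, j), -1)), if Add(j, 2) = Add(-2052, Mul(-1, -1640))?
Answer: Rational(12, 299) ≈ 0.040134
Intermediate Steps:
j = -414 (j = Add(-2, Add(-2052, Mul(-1, -1640))) = Add(-2, Add(-2052, 1640)) = Add(-2, -412) = -414)
Mul(Add(3831, -3795), Pow(Add(1311, j), -1)) = Mul(Add(3831, -3795), Pow(Add(1311, -414), -1)) = Mul(36, Pow(897, -1)) = Mul(36, Rational(1, 897)) = Rational(12, 299)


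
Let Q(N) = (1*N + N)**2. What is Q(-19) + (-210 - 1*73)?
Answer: 1161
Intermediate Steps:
Q(N) = 4*N**2 (Q(N) = (N + N)**2 = (2*N)**2 = 4*N**2)
Q(-19) + (-210 - 1*73) = 4*(-19)**2 + (-210 - 1*73) = 4*361 + (-210 - 73) = 1444 - 283 = 1161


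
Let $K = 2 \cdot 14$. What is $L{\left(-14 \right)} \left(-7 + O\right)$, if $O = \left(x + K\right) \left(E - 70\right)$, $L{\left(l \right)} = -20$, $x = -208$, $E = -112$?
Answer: $-655060$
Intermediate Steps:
$K = 28$
$O = 32760$ ($O = \left(-208 + 28\right) \left(-112 - 70\right) = \left(-180\right) \left(-182\right) = 32760$)
$L{\left(-14 \right)} \left(-7 + O\right) = - 20 \left(-7 + 32760\right) = \left(-20\right) 32753 = -655060$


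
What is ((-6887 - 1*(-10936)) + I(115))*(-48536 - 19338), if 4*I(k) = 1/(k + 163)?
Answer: -152800969193/556 ≈ -2.7482e+8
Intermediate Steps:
I(k) = 1/(4*(163 + k)) (I(k) = 1/(4*(k + 163)) = 1/(4*(163 + k)))
((-6887 - 1*(-10936)) + I(115))*(-48536 - 19338) = ((-6887 - 1*(-10936)) + 1/(4*(163 + 115)))*(-48536 - 19338) = ((-6887 + 10936) + (1/4)/278)*(-67874) = (4049 + (1/4)*(1/278))*(-67874) = (4049 + 1/1112)*(-67874) = (4502489/1112)*(-67874) = -152800969193/556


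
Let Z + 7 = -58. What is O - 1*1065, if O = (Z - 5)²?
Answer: 3835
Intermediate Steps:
Z = -65 (Z = -7 - 58 = -65)
O = 4900 (O = (-65 - 5)² = (-70)² = 4900)
O - 1*1065 = 4900 - 1*1065 = 4900 - 1065 = 3835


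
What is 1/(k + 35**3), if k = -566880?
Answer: -1/524005 ≈ -1.9084e-6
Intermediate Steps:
1/(k + 35**3) = 1/(-566880 + 35**3) = 1/(-566880 + 42875) = 1/(-524005) = -1/524005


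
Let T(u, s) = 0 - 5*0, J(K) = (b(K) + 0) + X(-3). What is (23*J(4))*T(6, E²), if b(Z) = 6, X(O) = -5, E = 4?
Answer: 0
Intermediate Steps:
J(K) = 1 (J(K) = (6 + 0) - 5 = 6 - 5 = 1)
T(u, s) = 0 (T(u, s) = 0 + 0 = 0)
(23*J(4))*T(6, E²) = (23*1)*0 = 23*0 = 0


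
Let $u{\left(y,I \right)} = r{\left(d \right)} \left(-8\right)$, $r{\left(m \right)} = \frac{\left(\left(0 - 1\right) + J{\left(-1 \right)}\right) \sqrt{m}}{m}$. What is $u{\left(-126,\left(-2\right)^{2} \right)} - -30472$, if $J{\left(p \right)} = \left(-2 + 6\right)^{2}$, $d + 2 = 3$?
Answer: $30352$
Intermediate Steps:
$d = 1$ ($d = -2 + 3 = 1$)
$J{\left(p \right)} = 16$ ($J{\left(p \right)} = 4^{2} = 16$)
$r{\left(m \right)} = \frac{15}{\sqrt{m}}$ ($r{\left(m \right)} = \frac{\left(\left(0 - 1\right) + 16\right) \sqrt{m}}{m} = \frac{\left(-1 + 16\right) \sqrt{m}}{m} = \frac{15 \sqrt{m}}{m} = \frac{15}{\sqrt{m}}$)
$u{\left(y,I \right)} = -120$ ($u{\left(y,I \right)} = 15 \frac{1}{\sqrt{1}} \left(-8\right) = 15 \cdot 1 \left(-8\right) = 15 \left(-8\right) = -120$)
$u{\left(-126,\left(-2\right)^{2} \right)} - -30472 = -120 - -30472 = -120 + 30472 = 30352$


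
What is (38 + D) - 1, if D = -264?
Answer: -227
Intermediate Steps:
(38 + D) - 1 = (38 - 264) - 1 = -226 - 1 = -227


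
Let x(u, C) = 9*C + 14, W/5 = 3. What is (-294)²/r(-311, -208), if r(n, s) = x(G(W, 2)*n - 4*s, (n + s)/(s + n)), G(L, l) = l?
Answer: 86436/23 ≈ 3758.1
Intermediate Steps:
W = 15 (W = 5*3 = 15)
x(u, C) = 14 + 9*C
r(n, s) = 23 (r(n, s) = 14 + 9*((n + s)/(s + n)) = 14 + 9*((n + s)/(n + s)) = 14 + 9*1 = 14 + 9 = 23)
(-294)²/r(-311, -208) = (-294)²/23 = 86436*(1/23) = 86436/23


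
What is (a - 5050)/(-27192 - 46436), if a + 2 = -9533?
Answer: 14585/73628 ≈ 0.19809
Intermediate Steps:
a = -9535 (a = -2 - 9533 = -9535)
(a - 5050)/(-27192 - 46436) = (-9535 - 5050)/(-27192 - 46436) = -14585/(-73628) = -14585*(-1/73628) = 14585/73628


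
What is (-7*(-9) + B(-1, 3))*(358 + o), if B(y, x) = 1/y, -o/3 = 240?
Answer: -22444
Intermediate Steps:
o = -720 (o = -3*240 = -720)
(-7*(-9) + B(-1, 3))*(358 + o) = (-7*(-9) + 1/(-1))*(358 - 720) = (63 - 1)*(-362) = 62*(-362) = -22444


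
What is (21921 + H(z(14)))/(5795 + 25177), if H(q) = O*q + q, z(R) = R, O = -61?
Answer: 7027/10324 ≈ 0.68065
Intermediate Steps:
H(q) = -60*q (H(q) = -61*q + q = -60*q)
(21921 + H(z(14)))/(5795 + 25177) = (21921 - 60*14)/(5795 + 25177) = (21921 - 840)/30972 = 21081*(1/30972) = 7027/10324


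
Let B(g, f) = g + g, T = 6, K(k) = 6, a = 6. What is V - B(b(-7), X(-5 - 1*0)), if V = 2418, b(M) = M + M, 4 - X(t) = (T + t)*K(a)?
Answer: 2446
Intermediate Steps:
X(t) = -32 - 6*t (X(t) = 4 - (6 + t)*6 = 4 - (36 + 6*t) = 4 + (-36 - 6*t) = -32 - 6*t)
b(M) = 2*M
B(g, f) = 2*g
V - B(b(-7), X(-5 - 1*0)) = 2418 - 2*2*(-7) = 2418 - 2*(-14) = 2418 - 1*(-28) = 2418 + 28 = 2446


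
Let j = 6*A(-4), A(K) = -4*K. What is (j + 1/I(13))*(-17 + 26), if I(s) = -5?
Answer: 4311/5 ≈ 862.20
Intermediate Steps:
j = 96 (j = 6*(-4*(-4)) = 6*16 = 96)
(j + 1/I(13))*(-17 + 26) = (96 + 1/(-5))*(-17 + 26) = (96 - 1/5)*9 = (479/5)*9 = 4311/5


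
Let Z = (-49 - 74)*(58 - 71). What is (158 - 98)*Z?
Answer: 95940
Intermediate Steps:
Z = 1599 (Z = -123*(-13) = 1599)
(158 - 98)*Z = (158 - 98)*1599 = 60*1599 = 95940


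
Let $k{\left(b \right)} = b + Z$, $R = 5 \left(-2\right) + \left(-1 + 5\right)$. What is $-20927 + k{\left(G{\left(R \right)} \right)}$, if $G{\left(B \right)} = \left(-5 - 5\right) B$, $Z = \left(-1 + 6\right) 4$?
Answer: $-20847$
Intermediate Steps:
$Z = 20$ ($Z = 5 \cdot 4 = 20$)
$R = -6$ ($R = -10 + 4 = -6$)
$G{\left(B \right)} = - 10 B$
$k{\left(b \right)} = 20 + b$ ($k{\left(b \right)} = b + 20 = 20 + b$)
$-20927 + k{\left(G{\left(R \right)} \right)} = -20927 + \left(20 - -60\right) = -20927 + \left(20 + 60\right) = -20927 + 80 = -20847$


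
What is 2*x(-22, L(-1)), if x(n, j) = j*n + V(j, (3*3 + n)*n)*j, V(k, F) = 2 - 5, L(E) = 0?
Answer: 0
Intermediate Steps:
V(k, F) = -3
x(n, j) = -3*j + j*n (x(n, j) = j*n - 3*j = -3*j + j*n)
2*x(-22, L(-1)) = 2*(0*(-3 - 22)) = 2*(0*(-25)) = 2*0 = 0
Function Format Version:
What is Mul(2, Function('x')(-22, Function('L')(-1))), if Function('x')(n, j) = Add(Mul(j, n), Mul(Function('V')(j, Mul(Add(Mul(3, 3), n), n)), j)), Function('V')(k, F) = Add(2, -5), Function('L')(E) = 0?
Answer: 0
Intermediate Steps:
Function('V')(k, F) = -3
Function('x')(n, j) = Add(Mul(-3, j), Mul(j, n)) (Function('x')(n, j) = Add(Mul(j, n), Mul(-3, j)) = Add(Mul(-3, j), Mul(j, n)))
Mul(2, Function('x')(-22, Function('L')(-1))) = Mul(2, Mul(0, Add(-3, -22))) = Mul(2, Mul(0, -25)) = Mul(2, 0) = 0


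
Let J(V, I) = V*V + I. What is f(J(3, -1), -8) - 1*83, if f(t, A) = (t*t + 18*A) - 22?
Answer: -185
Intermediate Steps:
J(V, I) = I + V² (J(V, I) = V² + I = I + V²)
f(t, A) = -22 + t² + 18*A (f(t, A) = (t² + 18*A) - 22 = -22 + t² + 18*A)
f(J(3, -1), -8) - 1*83 = (-22 + (-1 + 3²)² + 18*(-8)) - 1*83 = (-22 + (-1 + 9)² - 144) - 83 = (-22 + 8² - 144) - 83 = (-22 + 64 - 144) - 83 = -102 - 83 = -185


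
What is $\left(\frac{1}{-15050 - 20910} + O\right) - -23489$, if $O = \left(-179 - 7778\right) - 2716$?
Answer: $\frac{460863359}{35960} \approx 12816.0$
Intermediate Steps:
$O = -10673$ ($O = -7957 - 2716 = -10673$)
$\left(\frac{1}{-15050 - 20910} + O\right) - -23489 = \left(\frac{1}{-15050 - 20910} - 10673\right) - -23489 = \left(\frac{1}{-35960} - 10673\right) + 23489 = \left(- \frac{1}{35960} - 10673\right) + 23489 = - \frac{383801081}{35960} + 23489 = \frac{460863359}{35960}$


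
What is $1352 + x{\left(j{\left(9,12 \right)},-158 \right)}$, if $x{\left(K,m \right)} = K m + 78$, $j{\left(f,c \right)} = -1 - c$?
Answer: $3484$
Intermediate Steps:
$x{\left(K,m \right)} = 78 + K m$
$1352 + x{\left(j{\left(9,12 \right)},-158 \right)} = 1352 + \left(78 + \left(-1 - 12\right) \left(-158\right)\right) = 1352 + \left(78 - -2054\right) = 1352 + \left(78 + 2054\right) = 1352 + 2132 = 3484$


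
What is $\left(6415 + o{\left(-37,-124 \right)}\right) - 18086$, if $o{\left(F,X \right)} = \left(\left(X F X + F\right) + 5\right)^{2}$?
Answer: $323697263465$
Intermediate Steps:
$o{\left(F,X \right)} = \left(5 + F + F X^{2}\right)^{2}$ ($o{\left(F,X \right)} = \left(\left(F X X + F\right) + 5\right)^{2} = \left(\left(F X^{2} + F\right) + 5\right)^{2} = \left(\left(F + F X^{2}\right) + 5\right)^{2} = \left(5 + F + F X^{2}\right)^{2}$)
$\left(6415 + o{\left(-37,-124 \right)}\right) - 18086 = \left(6415 + \left(5 - 37 - 37 \left(-124\right)^{2}\right)^{2}\right) - 18086 = \left(6415 + \left(5 - 37 - 568912\right)^{2}\right) - 18086 = \left(6415 + \left(-568944\right)^{2}\right) - 18086 = \left(6415 + 323697275136\right) - 18086 = 323697281551 - 18086 = 323697263465$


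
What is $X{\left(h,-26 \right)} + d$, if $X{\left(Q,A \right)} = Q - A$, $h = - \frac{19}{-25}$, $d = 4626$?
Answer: $\frac{116319}{25} \approx 4652.8$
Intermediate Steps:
$h = \frac{19}{25}$ ($h = \left(-19\right) \left(- \frac{1}{25}\right) = \frac{19}{25} \approx 0.76$)
$X{\left(h,-26 \right)} + d = \left(\frac{19}{25} - -26\right) + 4626 = \left(\frac{19}{25} + 26\right) + 4626 = \frac{669}{25} + 4626 = \frac{116319}{25}$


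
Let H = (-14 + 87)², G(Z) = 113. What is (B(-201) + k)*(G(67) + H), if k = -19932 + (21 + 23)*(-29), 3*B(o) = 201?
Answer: -115049322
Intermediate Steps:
B(o) = 67 (B(o) = (⅓)*201 = 67)
H = 5329 (H = 73² = 5329)
k = -21208 (k = -19932 + 44*(-29) = -19932 - 1276 = -21208)
(B(-201) + k)*(G(67) + H) = (67 - 21208)*(113 + 5329) = -21141*5442 = -115049322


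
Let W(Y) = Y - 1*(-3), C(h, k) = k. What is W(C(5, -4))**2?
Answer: 1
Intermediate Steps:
W(Y) = 3 + Y (W(Y) = Y + 3 = 3 + Y)
W(C(5, -4))**2 = (3 - 4)**2 = (-1)**2 = 1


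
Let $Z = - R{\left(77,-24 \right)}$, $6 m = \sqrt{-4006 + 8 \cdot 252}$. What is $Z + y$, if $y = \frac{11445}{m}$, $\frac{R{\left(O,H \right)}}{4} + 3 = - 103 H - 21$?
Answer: $-9792 - \frac{6867 i \sqrt{1990}}{199} \approx -9792.0 - 1539.4 i$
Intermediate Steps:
$m = \frac{i \sqrt{1990}}{6}$ ($m = \frac{\sqrt{-4006 + 8 \cdot 252}}{6} = \frac{\sqrt{-4006 + 2016}}{6} = \frac{\sqrt{-1990}}{6} = \frac{i \sqrt{1990}}{6} \approx 7.4349 i$)
$R{\left(O,H \right)} = -96 - 412 H$ ($R{\left(O,H \right)} = -12 + 4 \left(- 103 H - 21\right) = -12 + 4 \left(-21 - 103 H\right) = -12 - \left(84 + 412 H\right) = -96 - 412 H$)
$y = - \frac{6867 i \sqrt{1990}}{199}$ ($y = \frac{11445}{\frac{1}{6} i \sqrt{1990}} = 11445 \left(- \frac{3 i \sqrt{1990}}{995}\right) = - \frac{6867 i \sqrt{1990}}{199} \approx - 1539.4 i$)
$Z = -9792$ ($Z = - (-96 - -9888) = - (-96 + 9888) = \left(-1\right) 9792 = -9792$)
$Z + y = -9792 - \frac{6867 i \sqrt{1990}}{199}$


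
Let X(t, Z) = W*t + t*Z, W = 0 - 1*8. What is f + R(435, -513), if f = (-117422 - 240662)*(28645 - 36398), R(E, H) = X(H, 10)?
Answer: 2776224226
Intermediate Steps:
W = -8 (W = 0 - 8 = -8)
X(t, Z) = -8*t + Z*t (X(t, Z) = -8*t + t*Z = -8*t + Z*t)
R(E, H) = 2*H (R(E, H) = H*(-8 + 10) = H*2 = 2*H)
f = 2776225252 (f = -358084*(-7753) = 2776225252)
f + R(435, -513) = 2776225252 + 2*(-513) = 2776225252 - 1026 = 2776224226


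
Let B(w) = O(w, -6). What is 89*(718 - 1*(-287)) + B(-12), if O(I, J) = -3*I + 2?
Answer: 89483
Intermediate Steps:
O(I, J) = 2 - 3*I
B(w) = 2 - 3*w
89*(718 - 1*(-287)) + B(-12) = 89*(718 - 1*(-287)) + (2 - 3*(-12)) = 89*(718 + 287) + (2 + 36) = 89*1005 + 38 = 89445 + 38 = 89483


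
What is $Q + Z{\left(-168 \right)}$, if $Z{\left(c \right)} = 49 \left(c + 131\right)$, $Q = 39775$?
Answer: $37962$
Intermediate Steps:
$Z{\left(c \right)} = 6419 + 49 c$ ($Z{\left(c \right)} = 49 \left(131 + c\right) = 6419 + 49 c$)
$Q + Z{\left(-168 \right)} = 39775 + \left(6419 + 49 \left(-168\right)\right) = 39775 + \left(6419 - 8232\right) = 39775 - 1813 = 37962$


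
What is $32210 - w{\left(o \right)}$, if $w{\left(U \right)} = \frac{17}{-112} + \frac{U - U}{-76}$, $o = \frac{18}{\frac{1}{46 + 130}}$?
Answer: $\frac{3607537}{112} \approx 32210.0$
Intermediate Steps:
$o = 3168$ ($o = \frac{18}{\frac{1}{176}} = 18 \frac{1}{\frac{1}{176}} = 18 \cdot 176 = 3168$)
$w{\left(U \right)} = - \frac{17}{112}$ ($w{\left(U \right)} = 17 \left(- \frac{1}{112}\right) + 0 \left(- \frac{1}{76}\right) = - \frac{17}{112} + 0 = - \frac{17}{112}$)
$32210 - w{\left(o \right)} = 32210 - - \frac{17}{112} = 32210 + \frac{17}{112} = \frac{3607537}{112}$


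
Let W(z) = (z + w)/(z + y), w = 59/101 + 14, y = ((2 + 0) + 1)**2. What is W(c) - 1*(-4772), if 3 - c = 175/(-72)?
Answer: 500914455/104939 ≈ 4773.4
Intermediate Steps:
y = 9 (y = (2 + 1)**2 = 3**2 = 9)
w = 1473/101 (w = 59*(1/101) + 14 = 59/101 + 14 = 1473/101 ≈ 14.584)
c = 391/72 (c = 3 - 175/(-72) = 3 - 175*(-1)/72 = 3 - 1*(-175/72) = 3 + 175/72 = 391/72 ≈ 5.4306)
W(z) = (1473/101 + z)/(9 + z) (W(z) = (z + 1473/101)/(z + 9) = (1473/101 + z)/(9 + z))
W(c) - 1*(-4772) = (1473/101 + 391/72)/(9 + 391/72) - 1*(-4772) = (145547/7272)/(1039/72) + 4772 = (72/1039)*(145547/7272) + 4772 = 145547/104939 + 4772 = 500914455/104939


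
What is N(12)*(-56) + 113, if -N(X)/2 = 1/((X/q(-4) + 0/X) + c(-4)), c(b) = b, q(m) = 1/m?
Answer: 1441/13 ≈ 110.85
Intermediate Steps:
N(X) = -2/(-4 - 4*X) (N(X) = -2/((X/(1/(-4)) + 0/X) - 4) = -2/((X/(-1/4) + 0) - 4) = -2/((X*(-4) + 0) - 4) = -2/((-4*X + 0) - 4) = -2/(-4*X - 4) = -2/(-4 - 4*X))
N(12)*(-56) + 113 = (1/(2*(1 + 12)))*(-56) + 113 = ((1/2)/13)*(-56) + 113 = ((1/2)*(1/13))*(-56) + 113 = (1/26)*(-56) + 113 = -28/13 + 113 = 1441/13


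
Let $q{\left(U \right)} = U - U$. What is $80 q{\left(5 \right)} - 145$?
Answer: $-145$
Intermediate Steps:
$q{\left(U \right)} = 0$
$80 q{\left(5 \right)} - 145 = 80 \cdot 0 - 145 = 0 - 145 = -145$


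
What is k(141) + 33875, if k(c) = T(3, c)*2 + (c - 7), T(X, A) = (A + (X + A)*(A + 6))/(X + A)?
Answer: 823319/24 ≈ 34305.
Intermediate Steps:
T(X, A) = (A + (6 + A)*(A + X))/(A + X) (T(X, A) = (A + (A + X)*(6 + A))/(A + X) = (A + (6 + A)*(A + X))/(A + X))
k(c) = -7 + c + 2*(18 + c² + 10*c)/(3 + c) (k(c) = ((c² + 6*3 + 7*c + c*3)/(c + 3))*2 + (c - 7) = ((c² + 18 + 7*c + 3*c)/(3 + c))*2 + (-7 + c) = ((18 + c² + 10*c)/(3 + c))*2 + (-7 + c) = 2*(18 + c² + 10*c)/(3 + c) + (-7 + c) = -7 + c + 2*(18 + c² + 10*c)/(3 + c))
k(141) + 33875 = (15 + 3*141² + 16*141)/(3 + 141) + 33875 = (15 + 3*19881 + 2256)/144 + 33875 = (15 + 59643 + 2256)/144 + 33875 = (1/144)*61914 + 33875 = 10319/24 + 33875 = 823319/24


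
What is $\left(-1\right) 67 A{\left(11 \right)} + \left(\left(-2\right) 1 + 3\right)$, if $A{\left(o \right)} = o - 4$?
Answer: $-468$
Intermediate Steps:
$A{\left(o \right)} = -4 + o$ ($A{\left(o \right)} = o - 4 = -4 + o$)
$\left(-1\right) 67 A{\left(11 \right)} + \left(\left(-2\right) 1 + 3\right) = \left(-1\right) 67 \left(-4 + 11\right) + \left(\left(-2\right) 1 + 3\right) = \left(-67\right) 7 + \left(-2 + 3\right) = -469 + 1 = -468$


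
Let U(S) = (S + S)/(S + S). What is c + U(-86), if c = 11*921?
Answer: 10132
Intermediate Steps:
U(S) = 1 (U(S) = (2*S)/((2*S)) = (2*S)*(1/(2*S)) = 1)
c = 10131
c + U(-86) = 10131 + 1 = 10132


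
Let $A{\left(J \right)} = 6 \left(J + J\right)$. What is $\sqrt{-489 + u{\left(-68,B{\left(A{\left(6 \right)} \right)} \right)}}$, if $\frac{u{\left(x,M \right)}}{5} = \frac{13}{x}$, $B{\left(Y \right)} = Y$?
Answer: $\frac{i \sqrt{566389}}{34} \approx 22.135 i$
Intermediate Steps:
$A{\left(J \right)} = 12 J$ ($A{\left(J \right)} = 6 \cdot 2 J = 12 J$)
$u{\left(x,M \right)} = \frac{65}{x}$ ($u{\left(x,M \right)} = 5 \frac{13}{x} = \frac{65}{x}$)
$\sqrt{-489 + u{\left(-68,B{\left(A{\left(6 \right)} \right)} \right)}} = \sqrt{-489 + \frac{65}{-68}} = \sqrt{-489 + 65 \left(- \frac{1}{68}\right)} = \sqrt{-489 - \frac{65}{68}} = \sqrt{- \frac{33317}{68}} = \frac{i \sqrt{566389}}{34}$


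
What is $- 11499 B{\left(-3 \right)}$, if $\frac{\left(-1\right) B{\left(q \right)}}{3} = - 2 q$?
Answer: $206982$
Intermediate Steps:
$B{\left(q \right)} = 6 q$ ($B{\left(q \right)} = - 3 \left(- 2 q\right) = 6 q$)
$- 11499 B{\left(-3 \right)} = - 11499 \cdot 6 \left(-3\right) = \left(-11499\right) \left(-18\right) = 206982$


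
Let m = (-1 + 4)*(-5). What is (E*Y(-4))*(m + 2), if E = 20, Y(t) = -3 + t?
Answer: 1820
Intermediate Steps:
m = -15 (m = 3*(-5) = -15)
(E*Y(-4))*(m + 2) = (20*(-3 - 4))*(-15 + 2) = (20*(-7))*(-13) = -140*(-13) = 1820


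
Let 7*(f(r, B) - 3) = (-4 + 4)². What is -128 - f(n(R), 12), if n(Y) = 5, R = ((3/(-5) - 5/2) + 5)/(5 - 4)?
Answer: -131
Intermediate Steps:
R = 19/10 (R = ((3*(-⅕) - 5*½) + 5)/1 = ((-⅗ - 5/2) + 5)*1 = (-31/10 + 5)*1 = (19/10)*1 = 19/10 ≈ 1.9000)
f(r, B) = 3 (f(r, B) = 3 + (-4 + 4)²/7 = 3 + (⅐)*0² = 3 + (⅐)*0 = 3 + 0 = 3)
-128 - f(n(R), 12) = -128 - 1*3 = -128 - 3 = -131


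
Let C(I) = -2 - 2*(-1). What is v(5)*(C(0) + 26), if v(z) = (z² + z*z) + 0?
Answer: 1300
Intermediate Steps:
C(I) = 0 (C(I) = -2 + 2 = 0)
v(z) = 2*z² (v(z) = (z² + z²) + 0 = 2*z² + 0 = 2*z²)
v(5)*(C(0) + 26) = (2*5²)*(0 + 26) = (2*25)*26 = 50*26 = 1300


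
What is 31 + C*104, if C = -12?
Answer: -1217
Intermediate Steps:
31 + C*104 = 31 - 12*104 = 31 - 1248 = -1217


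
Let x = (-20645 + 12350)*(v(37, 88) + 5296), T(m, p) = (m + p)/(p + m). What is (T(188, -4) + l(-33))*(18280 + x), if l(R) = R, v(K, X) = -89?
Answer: 1381561120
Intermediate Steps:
T(m, p) = 1 (T(m, p) = (m + p)/(m + p) = 1)
x = -43192065 (x = (-20645 + 12350)*(-89 + 5296) = -8295*5207 = -43192065)
(T(188, -4) + l(-33))*(18280 + x) = (1 - 33)*(18280 - 43192065) = -32*(-43173785) = 1381561120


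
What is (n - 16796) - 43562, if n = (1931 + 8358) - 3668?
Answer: -53737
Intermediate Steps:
n = 6621 (n = 10289 - 3668 = 6621)
(n - 16796) - 43562 = (6621 - 16796) - 43562 = -10175 - 43562 = -53737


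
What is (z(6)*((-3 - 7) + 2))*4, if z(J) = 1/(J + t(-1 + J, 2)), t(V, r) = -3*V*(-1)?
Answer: -32/21 ≈ -1.5238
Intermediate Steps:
t(V, r) = 3*V
z(J) = 1/(-3 + 4*J) (z(J) = 1/(J + 3*(-1 + J)) = 1/(J + (-3 + 3*J)) = 1/(-3 + 4*J))
(z(6)*((-3 - 7) + 2))*4 = (((-3 - 7) + 2)/(-3 + 4*6))*4 = ((-10 + 2)/(-3 + 24))*4 = (-8/21)*4 = ((1/21)*(-8))*4 = -8/21*4 = -32/21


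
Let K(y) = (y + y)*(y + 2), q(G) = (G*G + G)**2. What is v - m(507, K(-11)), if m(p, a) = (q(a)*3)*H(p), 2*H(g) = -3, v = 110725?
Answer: 6986439943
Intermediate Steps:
H(g) = -3/2 (H(g) = (1/2)*(-3) = -3/2)
q(G) = (G + G**2)**2 (q(G) = (G**2 + G)**2 = (G + G**2)**2)
K(y) = 2*y*(2 + y) (K(y) = (2*y)*(2 + y) = 2*y*(2 + y))
m(p, a) = -9*a**2*(1 + a)**2/2 (m(p, a) = ((a**2*(1 + a)**2)*3)*(-3/2) = (3*a**2*(1 + a)**2)*(-3/2) = -9*a**2*(1 + a)**2/2)
v - m(507, K(-11)) = 110725 - (-9)*(2*(-11)*(2 - 11))**2*(1 + 2*(-11)*(2 - 11))**2/2 = 110725 - (-9)*(2*(-11)*(-9))**2*(1 + 2*(-11)*(-9))**2/2 = 110725 - (-9)*198**2*(1 + 198)**2/2 = 110725 - (-9)*39204*199**2/2 = 110725 - (-9)*39204*39601/2 = 110725 - 1*(-6986329218) = 110725 + 6986329218 = 6986439943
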